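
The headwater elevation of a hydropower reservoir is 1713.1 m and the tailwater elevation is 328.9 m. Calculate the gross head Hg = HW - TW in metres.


Hg = 1713.1 - 328.9 = 1384.2000 m


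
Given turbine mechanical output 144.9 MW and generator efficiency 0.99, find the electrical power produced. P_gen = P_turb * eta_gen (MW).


P_gen = 144.9 * 0.99 = 143.4510 MW


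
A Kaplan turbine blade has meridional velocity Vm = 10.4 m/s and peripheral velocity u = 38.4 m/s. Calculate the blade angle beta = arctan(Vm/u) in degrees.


beta = arctan(10.4 / 38.4) = 15.1541 degrees


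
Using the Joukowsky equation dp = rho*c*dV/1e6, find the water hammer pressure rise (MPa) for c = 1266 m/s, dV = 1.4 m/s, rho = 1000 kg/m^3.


dp = 1000 * 1266 * 1.4 / 1e6 = 1.7724 MPa


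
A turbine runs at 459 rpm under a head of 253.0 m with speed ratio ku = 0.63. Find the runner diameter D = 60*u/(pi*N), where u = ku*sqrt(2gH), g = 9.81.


u = 0.63 * sqrt(2*9.81*253.0) = 44.3864 m/s
D = 60 * 44.3864 / (pi * 459) = 1.8469 m


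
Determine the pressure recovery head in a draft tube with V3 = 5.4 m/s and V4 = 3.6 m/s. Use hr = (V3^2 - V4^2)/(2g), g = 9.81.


hr = (5.4^2 - 3.6^2) / (2*9.81) = 0.8257 m


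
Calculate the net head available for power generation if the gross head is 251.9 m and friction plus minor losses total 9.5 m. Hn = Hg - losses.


Hn = 251.9 - 9.5 = 242.4000 m


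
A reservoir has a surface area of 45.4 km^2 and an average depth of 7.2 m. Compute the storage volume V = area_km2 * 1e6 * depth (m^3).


V = 45.4 * 1e6 * 7.2 = 3.2688e+08 m^3


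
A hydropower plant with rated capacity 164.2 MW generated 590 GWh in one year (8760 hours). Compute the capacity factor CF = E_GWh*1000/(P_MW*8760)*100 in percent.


CF = 590 * 1000 / (164.2 * 8760) * 100 = 41.0180 %


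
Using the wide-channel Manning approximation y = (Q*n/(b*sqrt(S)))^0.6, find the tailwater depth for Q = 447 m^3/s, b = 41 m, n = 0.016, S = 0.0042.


y = (447 * 0.016 / (41 * 0.0042^0.5))^0.6 = 1.8114 m


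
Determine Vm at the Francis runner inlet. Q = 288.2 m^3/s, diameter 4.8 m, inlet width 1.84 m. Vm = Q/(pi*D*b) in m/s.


Vm = 288.2 / (pi * 4.8 * 1.84) = 10.3869 m/s


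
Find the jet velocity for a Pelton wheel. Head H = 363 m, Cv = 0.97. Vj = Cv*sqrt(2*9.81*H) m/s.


Vj = 0.97 * sqrt(2*9.81*363) = 81.8605 m/s


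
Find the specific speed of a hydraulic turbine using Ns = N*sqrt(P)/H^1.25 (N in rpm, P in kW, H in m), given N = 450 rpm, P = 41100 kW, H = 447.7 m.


Ns = 450 * 41100^0.5 / 447.7^1.25 = 44.2996


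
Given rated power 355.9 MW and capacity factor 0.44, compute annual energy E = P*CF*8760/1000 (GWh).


E = 355.9 * 0.44 * 8760 / 1000 = 1371.7810 GWh


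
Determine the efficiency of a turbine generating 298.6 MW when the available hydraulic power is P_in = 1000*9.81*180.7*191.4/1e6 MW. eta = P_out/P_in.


P_in = 1000 * 9.81 * 180.7 * 191.4 / 1e6 = 339.2885 MW
eta = 298.6 / 339.2885 = 0.8801


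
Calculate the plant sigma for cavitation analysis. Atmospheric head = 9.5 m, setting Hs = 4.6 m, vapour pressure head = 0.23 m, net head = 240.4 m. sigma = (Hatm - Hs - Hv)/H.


sigma = (9.5 - 4.6 - 0.23) / 240.4 = 0.0194


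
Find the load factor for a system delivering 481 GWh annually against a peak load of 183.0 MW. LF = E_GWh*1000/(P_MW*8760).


LF = 481 * 1000 / (183.0 * 8760) = 0.3000


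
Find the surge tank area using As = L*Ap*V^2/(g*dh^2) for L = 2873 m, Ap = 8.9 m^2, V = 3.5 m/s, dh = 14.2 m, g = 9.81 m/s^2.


As = 2873 * 8.9 * 3.5^2 / (9.81 * 14.2^2) = 158.3493 m^2


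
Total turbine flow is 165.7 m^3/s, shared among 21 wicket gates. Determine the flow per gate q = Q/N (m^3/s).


q = 165.7 / 21 = 7.8905 m^3/s


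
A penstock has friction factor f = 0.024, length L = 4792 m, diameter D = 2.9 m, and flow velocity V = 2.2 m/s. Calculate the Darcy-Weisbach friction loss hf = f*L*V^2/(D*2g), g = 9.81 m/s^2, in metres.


hf = 0.024 * 4792 * 2.2^2 / (2.9 * 2 * 9.81) = 9.7831 m


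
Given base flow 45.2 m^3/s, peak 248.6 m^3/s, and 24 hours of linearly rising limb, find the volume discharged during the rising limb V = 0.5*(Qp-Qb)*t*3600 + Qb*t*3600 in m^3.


V = 0.5*(248.6 - 45.2)*24*3600 + 45.2*24*3600 = 1.2692e+07 m^3


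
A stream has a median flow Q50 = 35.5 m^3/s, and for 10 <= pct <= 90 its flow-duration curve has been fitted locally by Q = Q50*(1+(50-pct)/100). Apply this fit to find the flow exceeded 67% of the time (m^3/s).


Q = 35.5 * (1 + (50 - 67)/100) = 29.4650 m^3/s


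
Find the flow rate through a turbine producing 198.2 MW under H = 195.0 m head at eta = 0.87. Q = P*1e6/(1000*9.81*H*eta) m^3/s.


Q = 198.2 * 1e6 / (1000 * 9.81 * 195.0 * 0.87) = 119.0915 m^3/s


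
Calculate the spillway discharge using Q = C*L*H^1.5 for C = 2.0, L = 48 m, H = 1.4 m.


Q = 2.0 * 48 * 1.4^1.5 = 159.0242 m^3/s


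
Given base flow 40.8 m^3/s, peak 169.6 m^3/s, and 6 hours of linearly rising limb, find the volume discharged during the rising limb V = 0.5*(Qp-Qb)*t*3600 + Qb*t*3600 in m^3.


V = 0.5*(169.6 - 40.8)*6*3600 + 40.8*6*3600 = 2.2723e+06 m^3


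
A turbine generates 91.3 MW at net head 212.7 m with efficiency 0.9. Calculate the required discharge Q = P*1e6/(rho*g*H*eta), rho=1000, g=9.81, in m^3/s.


Q = 91.3 * 1e6 / (1000 * 9.81 * 212.7 * 0.9) = 48.6174 m^3/s


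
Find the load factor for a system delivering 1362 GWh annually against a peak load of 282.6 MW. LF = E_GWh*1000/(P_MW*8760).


LF = 1362 * 1000 / (282.6 * 8760) = 0.5502


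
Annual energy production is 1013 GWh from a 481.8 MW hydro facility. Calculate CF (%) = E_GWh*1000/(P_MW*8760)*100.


CF = 1013 * 1000 / (481.8 * 8760) * 100 = 24.0015 %


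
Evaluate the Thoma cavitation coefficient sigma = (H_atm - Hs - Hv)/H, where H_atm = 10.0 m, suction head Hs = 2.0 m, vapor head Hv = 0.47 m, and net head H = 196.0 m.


sigma = (10.0 - 2.0 - 0.47) / 196.0 = 0.0384


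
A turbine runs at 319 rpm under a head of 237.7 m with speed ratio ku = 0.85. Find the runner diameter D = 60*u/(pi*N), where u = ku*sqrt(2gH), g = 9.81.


u = 0.85 * sqrt(2*9.81*237.7) = 58.0474 m/s
D = 60 * 58.0474 / (pi * 319) = 3.4753 m


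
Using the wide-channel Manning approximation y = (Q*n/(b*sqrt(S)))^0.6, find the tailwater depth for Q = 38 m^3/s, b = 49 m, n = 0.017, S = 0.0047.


y = (38 * 0.017 / (49 * 0.0047^0.5))^0.6 = 0.3719 m


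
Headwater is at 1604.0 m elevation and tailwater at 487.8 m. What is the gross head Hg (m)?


Hg = 1604.0 - 487.8 = 1116.2000 m


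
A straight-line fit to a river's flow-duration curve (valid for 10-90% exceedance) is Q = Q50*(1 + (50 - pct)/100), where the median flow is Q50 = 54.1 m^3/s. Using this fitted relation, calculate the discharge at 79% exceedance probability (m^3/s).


Q = 54.1 * (1 + (50 - 79)/100) = 38.4110 m^3/s


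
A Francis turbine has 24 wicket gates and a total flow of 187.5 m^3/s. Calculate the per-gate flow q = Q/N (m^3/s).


q = 187.5 / 24 = 7.8125 m^3/s


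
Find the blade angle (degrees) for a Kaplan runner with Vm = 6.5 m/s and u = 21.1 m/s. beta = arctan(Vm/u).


beta = arctan(6.5 / 21.1) = 17.1218 degrees


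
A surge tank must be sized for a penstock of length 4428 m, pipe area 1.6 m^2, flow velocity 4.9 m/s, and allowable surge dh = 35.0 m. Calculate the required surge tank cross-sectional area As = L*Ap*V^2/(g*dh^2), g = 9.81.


As = 4428 * 1.6 * 4.9^2 / (9.81 * 35.0^2) = 14.1552 m^2


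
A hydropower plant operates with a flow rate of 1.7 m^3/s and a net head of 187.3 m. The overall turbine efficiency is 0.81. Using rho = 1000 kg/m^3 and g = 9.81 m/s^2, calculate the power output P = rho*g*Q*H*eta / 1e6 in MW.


P = 1000 * 9.81 * 1.7 * 187.3 * 0.81 / 1e6 = 2.5301 MW


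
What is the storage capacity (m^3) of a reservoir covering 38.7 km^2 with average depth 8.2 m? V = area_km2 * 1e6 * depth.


V = 38.7 * 1e6 * 8.2 = 3.1734e+08 m^3


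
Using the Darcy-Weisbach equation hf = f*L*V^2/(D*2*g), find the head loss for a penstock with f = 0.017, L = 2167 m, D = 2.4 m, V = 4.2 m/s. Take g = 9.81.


hf = 0.017 * 2167 * 4.2^2 / (2.4 * 2 * 9.81) = 13.8005 m


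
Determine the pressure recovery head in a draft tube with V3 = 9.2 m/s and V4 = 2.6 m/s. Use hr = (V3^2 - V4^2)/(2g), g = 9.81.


hr = (9.2^2 - 2.6^2) / (2*9.81) = 3.9694 m


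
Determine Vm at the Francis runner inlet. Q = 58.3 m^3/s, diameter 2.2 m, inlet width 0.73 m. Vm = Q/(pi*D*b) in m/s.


Vm = 58.3 / (pi * 2.2 * 0.73) = 11.5551 m/s


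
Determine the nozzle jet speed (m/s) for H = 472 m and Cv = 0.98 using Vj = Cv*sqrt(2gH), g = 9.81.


Vj = 0.98 * sqrt(2*9.81*472) = 94.3076 m/s


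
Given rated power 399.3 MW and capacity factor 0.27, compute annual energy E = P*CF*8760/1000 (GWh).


E = 399.3 * 0.27 * 8760 / 1000 = 944.4244 GWh


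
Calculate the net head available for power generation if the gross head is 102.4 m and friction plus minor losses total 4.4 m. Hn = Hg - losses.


Hn = 102.4 - 4.4 = 98.0000 m


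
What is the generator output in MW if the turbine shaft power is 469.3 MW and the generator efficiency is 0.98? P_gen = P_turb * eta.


P_gen = 469.3 * 0.98 = 459.9140 MW


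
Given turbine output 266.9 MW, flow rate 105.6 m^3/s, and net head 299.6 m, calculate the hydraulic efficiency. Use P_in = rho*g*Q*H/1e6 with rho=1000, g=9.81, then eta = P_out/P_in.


P_in = 1000 * 9.81 * 105.6 * 299.6 / 1e6 = 310.3664 MW
eta = 266.9 / 310.3664 = 0.8600


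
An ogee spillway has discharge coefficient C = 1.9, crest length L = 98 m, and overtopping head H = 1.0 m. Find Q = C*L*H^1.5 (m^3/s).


Q = 1.9 * 98 * 1.0^1.5 = 186.2000 m^3/s


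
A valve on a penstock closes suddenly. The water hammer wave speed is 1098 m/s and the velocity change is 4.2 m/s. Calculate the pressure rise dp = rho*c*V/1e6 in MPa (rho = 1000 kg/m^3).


dp = 1000 * 1098 * 4.2 / 1e6 = 4.6116 MPa


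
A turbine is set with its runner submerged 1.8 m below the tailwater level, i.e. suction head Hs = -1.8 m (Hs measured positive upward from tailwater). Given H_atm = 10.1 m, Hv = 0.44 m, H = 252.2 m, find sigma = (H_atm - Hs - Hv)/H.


sigma = (10.1 - (-1.8) - 0.44) / 252.2 = 0.0454


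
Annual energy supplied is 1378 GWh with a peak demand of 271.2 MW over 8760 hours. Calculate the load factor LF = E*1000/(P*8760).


LF = 1378 * 1000 / (271.2 * 8760) = 0.5800


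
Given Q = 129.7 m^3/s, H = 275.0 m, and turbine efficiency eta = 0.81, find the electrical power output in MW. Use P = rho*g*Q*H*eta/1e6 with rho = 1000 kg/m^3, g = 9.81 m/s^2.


P = 1000 * 9.81 * 129.7 * 275.0 * 0.81 / 1e6 = 283.4175 MW


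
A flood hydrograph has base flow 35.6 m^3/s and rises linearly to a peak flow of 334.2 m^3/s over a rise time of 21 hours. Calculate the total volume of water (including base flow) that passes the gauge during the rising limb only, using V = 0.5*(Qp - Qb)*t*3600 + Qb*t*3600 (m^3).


V = 0.5*(334.2 - 35.6)*21*3600 + 35.6*21*3600 = 1.3978e+07 m^3


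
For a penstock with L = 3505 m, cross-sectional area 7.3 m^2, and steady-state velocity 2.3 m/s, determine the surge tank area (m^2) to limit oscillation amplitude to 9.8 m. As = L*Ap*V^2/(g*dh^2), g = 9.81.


As = 3505 * 7.3 * 2.3^2 / (9.81 * 9.8^2) = 143.6632 m^2


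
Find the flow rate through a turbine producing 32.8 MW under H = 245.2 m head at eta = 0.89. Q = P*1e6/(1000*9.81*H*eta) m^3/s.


Q = 32.8 * 1e6 / (1000 * 9.81 * 245.2 * 0.89) = 15.3213 m^3/s


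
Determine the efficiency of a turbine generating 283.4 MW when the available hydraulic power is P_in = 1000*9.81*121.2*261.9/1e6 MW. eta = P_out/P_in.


P_in = 1000 * 9.81 * 121.2 * 261.9 / 1e6 = 311.3918 MW
eta = 283.4 / 311.3918 = 0.9101


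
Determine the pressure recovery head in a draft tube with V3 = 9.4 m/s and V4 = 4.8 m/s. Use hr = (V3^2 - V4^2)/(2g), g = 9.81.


hr = (9.4^2 - 4.8^2) / (2*9.81) = 3.3293 m


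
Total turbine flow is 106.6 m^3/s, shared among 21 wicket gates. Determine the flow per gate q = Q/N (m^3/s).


q = 106.6 / 21 = 5.0762 m^3/s


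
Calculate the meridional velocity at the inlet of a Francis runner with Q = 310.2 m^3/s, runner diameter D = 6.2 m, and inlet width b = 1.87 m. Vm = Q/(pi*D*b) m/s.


Vm = 310.2 / (pi * 6.2 * 1.87) = 8.5165 m/s


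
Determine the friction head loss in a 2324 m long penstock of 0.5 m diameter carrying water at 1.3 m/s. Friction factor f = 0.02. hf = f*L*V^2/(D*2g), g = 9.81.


hf = 0.02 * 2324 * 1.3^2 / (0.5 * 2 * 9.81) = 8.0073 m


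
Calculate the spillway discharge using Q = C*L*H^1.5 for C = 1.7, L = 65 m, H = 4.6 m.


Q = 1.7 * 65 * 4.6^1.5 = 1090.1820 m^3/s


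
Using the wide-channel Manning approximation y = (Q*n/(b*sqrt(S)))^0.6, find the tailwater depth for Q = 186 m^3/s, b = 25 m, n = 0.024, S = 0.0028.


y = (186 * 0.024 / (25 * 0.0028^0.5))^0.6 = 2.0745 m


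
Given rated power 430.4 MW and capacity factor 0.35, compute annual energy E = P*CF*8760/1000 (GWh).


E = 430.4 * 0.35 * 8760 / 1000 = 1319.6064 GWh


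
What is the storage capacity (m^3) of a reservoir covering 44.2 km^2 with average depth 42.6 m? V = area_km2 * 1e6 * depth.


V = 44.2 * 1e6 * 42.6 = 1.8829e+09 m^3


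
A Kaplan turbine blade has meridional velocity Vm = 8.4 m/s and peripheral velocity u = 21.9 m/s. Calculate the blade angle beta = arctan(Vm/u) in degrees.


beta = arctan(8.4 / 21.9) = 20.9849 degrees


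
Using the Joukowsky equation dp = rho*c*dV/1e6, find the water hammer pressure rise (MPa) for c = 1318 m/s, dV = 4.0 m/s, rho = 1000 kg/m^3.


dp = 1000 * 1318 * 4.0 / 1e6 = 5.2720 MPa


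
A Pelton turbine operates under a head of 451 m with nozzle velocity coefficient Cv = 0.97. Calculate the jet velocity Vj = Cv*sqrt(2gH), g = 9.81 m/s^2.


Vj = 0.97 * sqrt(2*9.81*451) = 91.2451 m/s


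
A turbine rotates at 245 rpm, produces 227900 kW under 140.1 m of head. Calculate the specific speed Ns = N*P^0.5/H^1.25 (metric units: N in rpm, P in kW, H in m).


Ns = 245 * 227900^0.5 / 140.1^1.25 = 242.6557


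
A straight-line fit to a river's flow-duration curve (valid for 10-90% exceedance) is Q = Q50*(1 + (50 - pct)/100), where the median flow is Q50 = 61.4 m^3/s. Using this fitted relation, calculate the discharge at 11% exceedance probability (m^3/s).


Q = 61.4 * (1 + (50 - 11)/100) = 85.3460 m^3/s


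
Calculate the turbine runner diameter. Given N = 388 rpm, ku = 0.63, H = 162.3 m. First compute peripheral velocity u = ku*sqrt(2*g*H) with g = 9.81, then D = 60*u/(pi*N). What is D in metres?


u = 0.63 * sqrt(2*9.81*162.3) = 35.5508 m/s
D = 60 * 35.5508 / (pi * 388) = 1.7499 m


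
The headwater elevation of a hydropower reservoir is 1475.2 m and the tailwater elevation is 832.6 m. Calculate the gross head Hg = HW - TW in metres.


Hg = 1475.2 - 832.6 = 642.6000 m


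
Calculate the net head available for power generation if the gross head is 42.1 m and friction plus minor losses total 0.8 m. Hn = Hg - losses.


Hn = 42.1 - 0.8 = 41.3000 m


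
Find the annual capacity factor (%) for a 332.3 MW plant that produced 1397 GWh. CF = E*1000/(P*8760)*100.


CF = 1397 * 1000 / (332.3 * 8760) * 100 = 47.9912 %


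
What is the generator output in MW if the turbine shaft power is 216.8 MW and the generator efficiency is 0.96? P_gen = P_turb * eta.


P_gen = 216.8 * 0.96 = 208.1280 MW


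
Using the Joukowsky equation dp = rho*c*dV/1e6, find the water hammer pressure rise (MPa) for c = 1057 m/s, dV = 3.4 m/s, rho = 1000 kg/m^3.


dp = 1000 * 1057 * 3.4 / 1e6 = 3.5938 MPa


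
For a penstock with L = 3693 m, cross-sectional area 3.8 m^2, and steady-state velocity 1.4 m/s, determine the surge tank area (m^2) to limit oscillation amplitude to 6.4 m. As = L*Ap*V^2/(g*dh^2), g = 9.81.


As = 3693 * 3.8 * 1.4^2 / (9.81 * 6.4^2) = 68.4526 m^2


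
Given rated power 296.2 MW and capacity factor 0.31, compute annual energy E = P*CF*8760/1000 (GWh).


E = 296.2 * 0.31 * 8760 / 1000 = 804.3607 GWh


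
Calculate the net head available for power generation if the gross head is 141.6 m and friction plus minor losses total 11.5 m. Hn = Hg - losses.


Hn = 141.6 - 11.5 = 130.1000 m


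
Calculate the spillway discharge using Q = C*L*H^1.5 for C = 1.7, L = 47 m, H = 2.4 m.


Q = 1.7 * 47 * 2.4^1.5 = 297.0733 m^3/s


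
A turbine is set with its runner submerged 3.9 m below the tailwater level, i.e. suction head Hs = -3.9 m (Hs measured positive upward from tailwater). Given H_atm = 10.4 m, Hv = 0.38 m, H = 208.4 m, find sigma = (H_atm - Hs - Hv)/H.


sigma = (10.4 - (-3.9) - 0.38) / 208.4 = 0.0668


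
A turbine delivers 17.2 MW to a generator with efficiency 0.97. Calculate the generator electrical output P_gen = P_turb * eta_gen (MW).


P_gen = 17.2 * 0.97 = 16.6840 MW


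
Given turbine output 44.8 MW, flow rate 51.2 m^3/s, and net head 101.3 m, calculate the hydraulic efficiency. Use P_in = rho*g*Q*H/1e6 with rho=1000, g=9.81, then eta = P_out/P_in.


P_in = 1000 * 9.81 * 51.2 * 101.3 / 1e6 = 50.8802 MW
eta = 44.8 / 50.8802 = 0.8805


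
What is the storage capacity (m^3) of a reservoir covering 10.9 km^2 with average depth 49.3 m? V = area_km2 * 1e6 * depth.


V = 10.9 * 1e6 * 49.3 = 5.3737e+08 m^3


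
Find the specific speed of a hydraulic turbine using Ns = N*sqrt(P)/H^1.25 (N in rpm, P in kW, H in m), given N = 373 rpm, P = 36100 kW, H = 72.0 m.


Ns = 373 * 36100^0.5 / 72.0^1.25 = 337.9067


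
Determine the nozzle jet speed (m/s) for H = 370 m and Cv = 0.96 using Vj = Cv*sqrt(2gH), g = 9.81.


Vj = 0.96 * sqrt(2*9.81*370) = 81.7940 m/s


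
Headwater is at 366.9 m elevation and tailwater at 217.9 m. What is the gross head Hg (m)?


Hg = 366.9 - 217.9 = 149.0000 m


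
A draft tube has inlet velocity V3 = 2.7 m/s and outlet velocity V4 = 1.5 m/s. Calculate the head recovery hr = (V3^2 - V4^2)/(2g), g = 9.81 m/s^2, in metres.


hr = (2.7^2 - 1.5^2) / (2*9.81) = 0.2569 m


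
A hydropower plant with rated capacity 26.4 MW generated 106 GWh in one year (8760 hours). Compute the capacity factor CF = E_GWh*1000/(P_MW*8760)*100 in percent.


CF = 106 * 1000 / (26.4 * 8760) * 100 = 45.8351 %


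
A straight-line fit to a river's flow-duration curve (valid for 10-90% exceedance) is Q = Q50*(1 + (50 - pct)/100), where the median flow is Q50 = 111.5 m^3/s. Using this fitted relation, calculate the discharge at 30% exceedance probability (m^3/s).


Q = 111.5 * (1 + (50 - 30)/100) = 133.8000 m^3/s


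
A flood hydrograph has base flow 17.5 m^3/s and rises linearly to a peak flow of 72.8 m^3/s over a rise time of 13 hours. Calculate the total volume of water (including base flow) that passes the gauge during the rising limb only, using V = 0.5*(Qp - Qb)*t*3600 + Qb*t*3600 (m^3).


V = 0.5*(72.8 - 17.5)*13*3600 + 17.5*13*3600 = 2.1130e+06 m^3


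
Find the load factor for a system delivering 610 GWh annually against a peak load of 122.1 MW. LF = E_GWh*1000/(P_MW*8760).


LF = 610 * 1000 / (122.1 * 8760) = 0.5703


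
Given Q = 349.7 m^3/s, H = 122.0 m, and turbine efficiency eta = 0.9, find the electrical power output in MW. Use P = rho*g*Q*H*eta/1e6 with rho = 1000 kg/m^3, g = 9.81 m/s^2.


P = 1000 * 9.81 * 349.7 * 122.0 * 0.9 / 1e6 = 376.6752 MW


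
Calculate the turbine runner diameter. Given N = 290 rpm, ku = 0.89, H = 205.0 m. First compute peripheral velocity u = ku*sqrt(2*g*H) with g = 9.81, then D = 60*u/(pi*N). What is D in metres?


u = 0.89 * sqrt(2*9.81*205.0) = 56.4438 m/s
D = 60 * 56.4438 / (pi * 290) = 3.7172 m


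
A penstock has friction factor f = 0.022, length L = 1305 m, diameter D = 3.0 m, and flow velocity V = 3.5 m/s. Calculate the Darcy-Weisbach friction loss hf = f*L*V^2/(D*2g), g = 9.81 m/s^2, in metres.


hf = 0.022 * 1305 * 3.5^2 / (3.0 * 2 * 9.81) = 5.9752 m


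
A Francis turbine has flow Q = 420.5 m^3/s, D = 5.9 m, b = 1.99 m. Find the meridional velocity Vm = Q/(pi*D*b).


Vm = 420.5 / (pi * 5.9 * 1.99) = 11.4002 m/s


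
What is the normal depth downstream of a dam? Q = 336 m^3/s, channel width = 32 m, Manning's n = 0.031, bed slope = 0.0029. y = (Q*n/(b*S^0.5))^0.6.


y = (336 * 0.031 / (32 * 0.0029^0.5))^0.6 = 2.9431 m


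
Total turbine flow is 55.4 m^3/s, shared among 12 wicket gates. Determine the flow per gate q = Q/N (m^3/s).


q = 55.4 / 12 = 4.6167 m^3/s


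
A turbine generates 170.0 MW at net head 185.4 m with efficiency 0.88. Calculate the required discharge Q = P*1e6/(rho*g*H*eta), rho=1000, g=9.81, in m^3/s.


Q = 170.0 * 1e6 / (1000 * 9.81 * 185.4 * 0.88) = 106.2154 m^3/s


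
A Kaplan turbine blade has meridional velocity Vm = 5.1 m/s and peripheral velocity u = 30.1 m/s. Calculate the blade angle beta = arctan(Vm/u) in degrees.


beta = arctan(5.1 / 30.1) = 9.6166 degrees


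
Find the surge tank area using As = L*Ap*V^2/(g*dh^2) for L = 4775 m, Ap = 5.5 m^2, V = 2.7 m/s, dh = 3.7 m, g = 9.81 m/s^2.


As = 4775 * 5.5 * 2.7^2 / (9.81 * 3.7^2) = 1425.5785 m^2


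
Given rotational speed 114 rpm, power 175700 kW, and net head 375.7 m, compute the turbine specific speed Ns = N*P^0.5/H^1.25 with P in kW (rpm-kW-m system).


Ns = 114 * 175700^0.5 / 375.7^1.25 = 28.8894


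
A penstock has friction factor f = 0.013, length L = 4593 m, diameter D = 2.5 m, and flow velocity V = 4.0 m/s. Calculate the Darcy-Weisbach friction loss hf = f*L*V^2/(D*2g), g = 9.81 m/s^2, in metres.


hf = 0.013 * 4593 * 4.0^2 / (2.5 * 2 * 9.81) = 19.4769 m


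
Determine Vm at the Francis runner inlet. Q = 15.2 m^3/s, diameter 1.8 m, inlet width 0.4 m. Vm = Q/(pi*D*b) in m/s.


Vm = 15.2 / (pi * 1.8 * 0.4) = 6.7199 m/s


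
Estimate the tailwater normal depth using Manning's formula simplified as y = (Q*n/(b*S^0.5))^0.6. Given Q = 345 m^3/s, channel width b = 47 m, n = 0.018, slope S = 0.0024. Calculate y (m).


y = (345 * 0.018 / (47 * 0.0024^0.5))^0.6 = 1.8136 m


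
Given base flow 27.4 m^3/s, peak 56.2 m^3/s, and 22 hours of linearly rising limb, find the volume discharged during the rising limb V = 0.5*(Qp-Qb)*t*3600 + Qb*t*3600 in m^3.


V = 0.5*(56.2 - 27.4)*22*3600 + 27.4*22*3600 = 3.3106e+06 m^3


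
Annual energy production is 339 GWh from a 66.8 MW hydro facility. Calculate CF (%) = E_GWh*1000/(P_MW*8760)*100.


CF = 339 * 1000 / (66.8 * 8760) * 100 = 57.9321 %


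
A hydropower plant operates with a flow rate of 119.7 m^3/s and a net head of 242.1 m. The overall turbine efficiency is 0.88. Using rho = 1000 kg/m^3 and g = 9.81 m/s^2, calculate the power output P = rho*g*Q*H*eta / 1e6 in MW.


P = 1000 * 9.81 * 119.7 * 242.1 * 0.88 / 1e6 = 250.1731 MW


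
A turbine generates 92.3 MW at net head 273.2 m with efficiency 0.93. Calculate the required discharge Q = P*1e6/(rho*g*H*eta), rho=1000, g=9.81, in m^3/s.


Q = 92.3 * 1e6 / (1000 * 9.81 * 273.2 * 0.93) = 37.0313 m^3/s


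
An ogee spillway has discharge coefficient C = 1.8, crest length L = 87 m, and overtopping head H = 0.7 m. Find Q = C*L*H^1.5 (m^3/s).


Q = 1.8 * 87 * 0.7^1.5 = 91.7147 m^3/s


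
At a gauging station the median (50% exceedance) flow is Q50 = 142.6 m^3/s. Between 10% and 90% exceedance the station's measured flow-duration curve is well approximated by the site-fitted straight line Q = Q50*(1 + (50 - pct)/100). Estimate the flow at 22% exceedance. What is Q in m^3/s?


Q = 142.6 * (1 + (50 - 22)/100) = 182.5280 m^3/s


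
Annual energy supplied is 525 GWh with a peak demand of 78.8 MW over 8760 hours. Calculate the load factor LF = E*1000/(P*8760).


LF = 525 * 1000 / (78.8 * 8760) = 0.7606


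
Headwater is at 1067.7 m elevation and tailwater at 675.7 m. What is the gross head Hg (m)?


Hg = 1067.7 - 675.7 = 392.0000 m


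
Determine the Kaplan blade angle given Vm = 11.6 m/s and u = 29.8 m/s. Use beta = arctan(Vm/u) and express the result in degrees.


beta = arctan(11.6 / 29.8) = 21.2691 degrees


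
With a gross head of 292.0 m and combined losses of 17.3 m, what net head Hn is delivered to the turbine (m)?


Hn = 292.0 - 17.3 = 274.7000 m


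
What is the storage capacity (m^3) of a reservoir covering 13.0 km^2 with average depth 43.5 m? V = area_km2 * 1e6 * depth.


V = 13.0 * 1e6 * 43.5 = 5.6550e+08 m^3


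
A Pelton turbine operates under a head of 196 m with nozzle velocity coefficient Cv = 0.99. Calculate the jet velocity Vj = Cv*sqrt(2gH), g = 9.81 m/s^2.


Vj = 0.99 * sqrt(2*9.81*196) = 61.3921 m/s


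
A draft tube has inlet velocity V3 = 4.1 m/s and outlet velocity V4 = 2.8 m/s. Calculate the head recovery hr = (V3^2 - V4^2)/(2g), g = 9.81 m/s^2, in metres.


hr = (4.1^2 - 2.8^2) / (2*9.81) = 0.4572 m


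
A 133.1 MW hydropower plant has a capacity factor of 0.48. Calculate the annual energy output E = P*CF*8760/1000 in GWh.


E = 133.1 * 0.48 * 8760 / 1000 = 559.6589 GWh


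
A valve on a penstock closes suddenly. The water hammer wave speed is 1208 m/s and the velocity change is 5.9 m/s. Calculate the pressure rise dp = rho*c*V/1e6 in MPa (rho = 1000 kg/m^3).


dp = 1000 * 1208 * 5.9 / 1e6 = 7.1272 MPa


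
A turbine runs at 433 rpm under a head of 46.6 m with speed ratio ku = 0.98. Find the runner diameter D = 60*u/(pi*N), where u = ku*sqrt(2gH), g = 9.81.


u = 0.98 * sqrt(2*9.81*46.6) = 29.6325 m/s
D = 60 * 29.6325 / (pi * 433) = 1.3070 m


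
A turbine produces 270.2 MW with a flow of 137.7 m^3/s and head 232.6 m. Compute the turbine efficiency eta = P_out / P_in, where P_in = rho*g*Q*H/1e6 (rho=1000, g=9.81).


P_in = 1000 * 9.81 * 137.7 * 232.6 / 1e6 = 314.2047 MW
eta = 270.2 / 314.2047 = 0.8599


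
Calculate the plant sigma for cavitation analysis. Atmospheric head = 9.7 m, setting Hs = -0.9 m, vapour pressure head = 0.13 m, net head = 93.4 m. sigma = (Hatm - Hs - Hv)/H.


sigma = (9.7 - (-0.9) - 0.13) / 93.4 = 0.1121


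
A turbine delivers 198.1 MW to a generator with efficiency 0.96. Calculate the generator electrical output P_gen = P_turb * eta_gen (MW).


P_gen = 198.1 * 0.96 = 190.1760 MW


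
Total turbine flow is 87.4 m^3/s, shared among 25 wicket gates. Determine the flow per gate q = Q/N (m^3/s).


q = 87.4 / 25 = 3.4960 m^3/s


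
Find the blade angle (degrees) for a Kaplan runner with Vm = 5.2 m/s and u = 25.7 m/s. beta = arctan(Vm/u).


beta = arctan(5.2 / 25.7) = 11.4385 degrees


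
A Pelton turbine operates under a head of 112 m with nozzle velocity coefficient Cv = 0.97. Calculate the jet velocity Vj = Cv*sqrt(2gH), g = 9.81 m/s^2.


Vj = 0.97 * sqrt(2*9.81*112) = 45.4706 m/s


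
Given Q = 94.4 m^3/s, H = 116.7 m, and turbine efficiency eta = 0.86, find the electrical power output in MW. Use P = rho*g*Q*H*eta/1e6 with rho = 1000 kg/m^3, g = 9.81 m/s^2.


P = 1000 * 9.81 * 94.4 * 116.7 * 0.86 / 1e6 = 92.9416 MW


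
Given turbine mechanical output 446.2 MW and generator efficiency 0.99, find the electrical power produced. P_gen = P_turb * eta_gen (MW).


P_gen = 446.2 * 0.99 = 441.7380 MW


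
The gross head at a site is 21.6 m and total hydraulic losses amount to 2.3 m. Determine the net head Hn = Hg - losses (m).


Hn = 21.6 - 2.3 = 19.3000 m


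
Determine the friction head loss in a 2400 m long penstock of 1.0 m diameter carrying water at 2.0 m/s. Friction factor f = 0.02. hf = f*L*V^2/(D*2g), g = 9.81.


hf = 0.02 * 2400 * 2.0^2 / (1.0 * 2 * 9.81) = 9.7859 m


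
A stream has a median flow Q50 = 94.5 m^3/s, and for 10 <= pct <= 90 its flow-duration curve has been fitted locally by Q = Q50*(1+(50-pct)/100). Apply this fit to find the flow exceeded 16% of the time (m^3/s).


Q = 94.5 * (1 + (50 - 16)/100) = 126.6300 m^3/s


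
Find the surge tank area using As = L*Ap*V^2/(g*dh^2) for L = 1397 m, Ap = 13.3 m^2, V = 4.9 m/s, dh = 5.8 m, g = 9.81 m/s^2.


As = 1397 * 13.3 * 4.9^2 / (9.81 * 5.8^2) = 1351.8086 m^2


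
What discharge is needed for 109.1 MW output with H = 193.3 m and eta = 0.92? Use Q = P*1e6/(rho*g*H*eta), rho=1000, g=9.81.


Q = 109.1 * 1e6 / (1000 * 9.81 * 193.3 * 0.92) = 62.5369 m^3/s


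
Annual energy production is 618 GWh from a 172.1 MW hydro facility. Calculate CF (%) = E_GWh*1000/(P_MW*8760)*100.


CF = 618 * 1000 / (172.1 * 8760) * 100 = 40.9924 %


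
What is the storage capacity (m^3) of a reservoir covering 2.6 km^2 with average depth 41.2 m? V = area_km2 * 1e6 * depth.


V = 2.6 * 1e6 * 41.2 = 1.0712e+08 m^3


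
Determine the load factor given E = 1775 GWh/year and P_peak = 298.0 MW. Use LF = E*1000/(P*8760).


LF = 1775 * 1000 / (298.0 * 8760) = 0.6800


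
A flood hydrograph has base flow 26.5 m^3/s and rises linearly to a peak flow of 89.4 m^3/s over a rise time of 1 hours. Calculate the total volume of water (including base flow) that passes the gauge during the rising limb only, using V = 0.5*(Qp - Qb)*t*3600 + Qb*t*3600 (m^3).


V = 0.5*(89.4 - 26.5)*1*3600 + 26.5*1*3600 = 208620.0000 m^3


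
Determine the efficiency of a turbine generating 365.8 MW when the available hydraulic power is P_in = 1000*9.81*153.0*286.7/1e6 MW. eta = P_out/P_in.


P_in = 1000 * 9.81 * 153.0 * 286.7 / 1e6 = 430.3166 MW
eta = 365.8 / 430.3166 = 0.8501


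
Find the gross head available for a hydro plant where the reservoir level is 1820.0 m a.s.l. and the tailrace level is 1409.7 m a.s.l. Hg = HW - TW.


Hg = 1820.0 - 1409.7 = 410.3000 m


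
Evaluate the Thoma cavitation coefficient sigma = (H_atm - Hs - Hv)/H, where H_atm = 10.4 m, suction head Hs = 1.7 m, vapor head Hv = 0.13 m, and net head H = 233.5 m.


sigma = (10.4 - 1.7 - 0.13) / 233.5 = 0.0367


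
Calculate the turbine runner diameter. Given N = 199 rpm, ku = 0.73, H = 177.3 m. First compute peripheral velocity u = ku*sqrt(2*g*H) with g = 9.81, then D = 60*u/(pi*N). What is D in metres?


u = 0.73 * sqrt(2*9.81*177.3) = 43.0553 m/s
D = 60 * 43.0553 / (pi * 199) = 4.1321 m


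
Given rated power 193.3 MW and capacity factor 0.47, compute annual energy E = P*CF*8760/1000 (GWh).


E = 193.3 * 0.47 * 8760 / 1000 = 795.8548 GWh


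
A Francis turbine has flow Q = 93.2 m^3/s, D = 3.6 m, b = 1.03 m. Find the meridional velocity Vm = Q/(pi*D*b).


Vm = 93.2 / (pi * 3.6 * 1.03) = 8.0007 m/s


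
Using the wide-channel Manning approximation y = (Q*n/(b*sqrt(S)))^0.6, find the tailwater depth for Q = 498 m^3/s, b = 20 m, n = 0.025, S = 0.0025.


y = (498 * 0.025 / (20 * 0.0025^0.5))^0.6 = 4.5405 m


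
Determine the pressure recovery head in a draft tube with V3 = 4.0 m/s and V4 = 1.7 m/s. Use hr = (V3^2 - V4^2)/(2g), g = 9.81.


hr = (4.0^2 - 1.7^2) / (2*9.81) = 0.6682 m


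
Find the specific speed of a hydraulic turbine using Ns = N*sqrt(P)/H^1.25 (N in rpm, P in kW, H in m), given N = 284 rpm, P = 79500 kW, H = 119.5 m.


Ns = 284 * 79500^0.5 / 119.5^1.25 = 202.6712


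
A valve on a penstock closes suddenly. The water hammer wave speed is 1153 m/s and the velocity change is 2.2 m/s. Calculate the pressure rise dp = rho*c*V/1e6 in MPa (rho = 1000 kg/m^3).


dp = 1000 * 1153 * 2.2 / 1e6 = 2.5366 MPa


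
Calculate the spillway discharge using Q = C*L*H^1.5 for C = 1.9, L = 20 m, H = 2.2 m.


Q = 1.9 * 20 * 2.2^1.5 = 123.9988 m^3/s


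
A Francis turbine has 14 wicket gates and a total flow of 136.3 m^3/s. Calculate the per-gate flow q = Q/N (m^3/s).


q = 136.3 / 14 = 9.7357 m^3/s


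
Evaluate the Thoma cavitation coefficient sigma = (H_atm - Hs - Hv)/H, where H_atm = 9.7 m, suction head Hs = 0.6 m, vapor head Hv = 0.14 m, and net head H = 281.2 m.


sigma = (9.7 - 0.6 - 0.14) / 281.2 = 0.0319


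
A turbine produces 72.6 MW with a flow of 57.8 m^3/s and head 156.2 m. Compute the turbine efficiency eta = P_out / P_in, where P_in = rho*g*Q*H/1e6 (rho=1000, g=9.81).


P_in = 1000 * 9.81 * 57.8 * 156.2 / 1e6 = 88.5682 MW
eta = 72.6 / 88.5682 = 0.8197


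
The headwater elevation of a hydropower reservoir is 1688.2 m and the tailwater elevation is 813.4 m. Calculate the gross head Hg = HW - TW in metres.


Hg = 1688.2 - 813.4 = 874.8000 m


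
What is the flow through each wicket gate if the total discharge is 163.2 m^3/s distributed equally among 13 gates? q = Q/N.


q = 163.2 / 13 = 12.5538 m^3/s


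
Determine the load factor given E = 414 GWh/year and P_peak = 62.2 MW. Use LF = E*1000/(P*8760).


LF = 414 * 1000 / (62.2 * 8760) = 0.7598


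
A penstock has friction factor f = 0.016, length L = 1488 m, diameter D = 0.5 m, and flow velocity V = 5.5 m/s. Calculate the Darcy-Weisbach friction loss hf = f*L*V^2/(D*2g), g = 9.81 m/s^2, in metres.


hf = 0.016 * 1488 * 5.5^2 / (0.5 * 2 * 9.81) = 73.4141 m


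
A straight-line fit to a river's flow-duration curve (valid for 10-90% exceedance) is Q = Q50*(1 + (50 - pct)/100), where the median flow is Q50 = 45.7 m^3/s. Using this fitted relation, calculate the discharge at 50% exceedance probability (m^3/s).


Q = 45.7 * (1 + (50 - 50)/100) = 45.7000 m^3/s


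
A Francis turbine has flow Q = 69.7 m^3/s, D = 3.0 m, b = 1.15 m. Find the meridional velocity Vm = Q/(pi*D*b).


Vm = 69.7 / (pi * 3.0 * 1.15) = 6.4308 m/s


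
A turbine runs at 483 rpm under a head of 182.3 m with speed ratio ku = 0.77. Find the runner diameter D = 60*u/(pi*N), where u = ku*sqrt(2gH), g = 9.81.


u = 0.77 * sqrt(2*9.81*182.3) = 46.0504 m/s
D = 60 * 46.0504 / (pi * 483) = 1.8209 m


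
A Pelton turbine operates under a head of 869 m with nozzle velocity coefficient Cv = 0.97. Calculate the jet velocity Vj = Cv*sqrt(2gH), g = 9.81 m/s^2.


Vj = 0.97 * sqrt(2*9.81*869) = 126.6576 m/s


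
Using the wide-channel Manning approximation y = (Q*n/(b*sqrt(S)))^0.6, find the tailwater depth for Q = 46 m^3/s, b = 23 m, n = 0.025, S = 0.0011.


y = (46 * 0.025 / (23 * 0.0011^0.5))^0.6 = 1.2793 m


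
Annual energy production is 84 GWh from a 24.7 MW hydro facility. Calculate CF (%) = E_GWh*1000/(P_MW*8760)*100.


CF = 84 * 1000 / (24.7 * 8760) * 100 = 38.8220 %


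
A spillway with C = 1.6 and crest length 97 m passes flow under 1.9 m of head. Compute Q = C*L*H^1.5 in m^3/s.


Q = 1.6 * 97 * 1.9^1.5 = 406.4640 m^3/s


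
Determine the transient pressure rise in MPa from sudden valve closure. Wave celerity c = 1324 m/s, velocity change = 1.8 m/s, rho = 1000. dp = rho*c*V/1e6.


dp = 1000 * 1324 * 1.8 / 1e6 = 2.3832 MPa


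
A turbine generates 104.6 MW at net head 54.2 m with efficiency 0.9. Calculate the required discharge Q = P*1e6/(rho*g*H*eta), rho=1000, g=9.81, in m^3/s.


Q = 104.6 * 1e6 / (1000 * 9.81 * 54.2 * 0.9) = 218.5853 m^3/s


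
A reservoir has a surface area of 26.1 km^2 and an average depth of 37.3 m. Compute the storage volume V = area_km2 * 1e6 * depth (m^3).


V = 26.1 * 1e6 * 37.3 = 9.7353e+08 m^3


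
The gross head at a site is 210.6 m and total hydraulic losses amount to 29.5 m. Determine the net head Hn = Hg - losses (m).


Hn = 210.6 - 29.5 = 181.1000 m


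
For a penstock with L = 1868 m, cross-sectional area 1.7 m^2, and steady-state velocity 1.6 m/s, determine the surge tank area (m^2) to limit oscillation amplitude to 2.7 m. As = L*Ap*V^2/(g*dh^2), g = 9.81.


As = 1868 * 1.7 * 1.6^2 / (9.81 * 2.7^2) = 113.6761 m^2


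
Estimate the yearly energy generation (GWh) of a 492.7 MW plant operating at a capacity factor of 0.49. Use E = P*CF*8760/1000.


E = 492.7 * 0.49 * 8760 / 1000 = 2114.8655 GWh


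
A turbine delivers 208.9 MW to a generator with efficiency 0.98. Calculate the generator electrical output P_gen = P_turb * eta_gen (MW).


P_gen = 208.9 * 0.98 = 204.7220 MW


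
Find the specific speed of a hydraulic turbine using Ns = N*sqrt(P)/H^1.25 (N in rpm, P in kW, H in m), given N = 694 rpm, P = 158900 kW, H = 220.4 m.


Ns = 694 * 158900^0.5 / 220.4^1.25 = 325.7669


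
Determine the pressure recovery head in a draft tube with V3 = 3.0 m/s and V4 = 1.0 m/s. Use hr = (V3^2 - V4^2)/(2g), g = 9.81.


hr = (3.0^2 - 1.0^2) / (2*9.81) = 0.4077 m


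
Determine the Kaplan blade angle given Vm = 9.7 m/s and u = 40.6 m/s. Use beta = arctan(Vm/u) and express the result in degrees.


beta = arctan(9.7 / 40.6) = 13.4370 degrees


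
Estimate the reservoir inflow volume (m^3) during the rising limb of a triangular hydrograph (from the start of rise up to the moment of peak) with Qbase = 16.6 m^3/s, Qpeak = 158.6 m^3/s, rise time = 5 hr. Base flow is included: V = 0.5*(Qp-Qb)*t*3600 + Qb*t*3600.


V = 0.5*(158.6 - 16.6)*5*3600 + 16.6*5*3600 = 1.5768e+06 m^3


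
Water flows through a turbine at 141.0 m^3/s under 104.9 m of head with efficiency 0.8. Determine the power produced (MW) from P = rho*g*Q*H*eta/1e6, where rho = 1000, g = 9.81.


P = 1000 * 9.81 * 141.0 * 104.9 * 0.8 / 1e6 = 116.0790 MW


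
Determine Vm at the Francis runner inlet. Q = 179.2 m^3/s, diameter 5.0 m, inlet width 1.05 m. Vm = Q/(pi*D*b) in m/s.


Vm = 179.2 / (pi * 5.0 * 1.05) = 10.8650 m/s


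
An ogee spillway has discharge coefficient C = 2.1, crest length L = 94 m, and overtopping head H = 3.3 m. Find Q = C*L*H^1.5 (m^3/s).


Q = 2.1 * 94 * 3.3^1.5 = 1183.3632 m^3/s


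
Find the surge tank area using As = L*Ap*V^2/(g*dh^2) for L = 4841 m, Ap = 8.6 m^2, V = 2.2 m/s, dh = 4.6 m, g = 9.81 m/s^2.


As = 4841 * 8.6 * 2.2^2 / (9.81 * 4.6^2) = 970.7206 m^2


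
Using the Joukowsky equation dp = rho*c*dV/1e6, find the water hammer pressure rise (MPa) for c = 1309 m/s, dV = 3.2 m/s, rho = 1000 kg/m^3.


dp = 1000 * 1309 * 3.2 / 1e6 = 4.1888 MPa


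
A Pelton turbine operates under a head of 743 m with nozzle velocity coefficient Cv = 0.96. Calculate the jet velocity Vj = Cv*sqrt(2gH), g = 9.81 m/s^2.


Vj = 0.96 * sqrt(2*9.81*743) = 115.9085 m/s


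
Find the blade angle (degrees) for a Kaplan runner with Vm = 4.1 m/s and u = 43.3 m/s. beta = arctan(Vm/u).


beta = arctan(4.1 / 43.3) = 5.4091 degrees


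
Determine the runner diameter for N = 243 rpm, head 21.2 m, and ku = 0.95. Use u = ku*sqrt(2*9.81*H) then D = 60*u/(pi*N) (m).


u = 0.95 * sqrt(2*9.81*21.2) = 19.3750 m/s
D = 60 * 19.3750 / (pi * 243) = 1.5228 m


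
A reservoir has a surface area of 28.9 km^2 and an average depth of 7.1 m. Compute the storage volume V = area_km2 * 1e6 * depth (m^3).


V = 28.9 * 1e6 * 7.1 = 2.0519e+08 m^3


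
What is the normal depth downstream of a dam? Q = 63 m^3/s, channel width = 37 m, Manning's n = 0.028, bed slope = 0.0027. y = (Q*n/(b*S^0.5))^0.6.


y = (63 * 0.028 / (37 * 0.0027^0.5))^0.6 = 0.9497 m


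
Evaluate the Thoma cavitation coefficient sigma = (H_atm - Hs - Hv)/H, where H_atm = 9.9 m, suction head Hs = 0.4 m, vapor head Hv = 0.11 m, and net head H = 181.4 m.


sigma = (9.9 - 0.4 - 0.11) / 181.4 = 0.0518


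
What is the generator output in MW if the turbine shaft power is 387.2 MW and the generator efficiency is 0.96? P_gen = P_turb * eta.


P_gen = 387.2 * 0.96 = 371.7120 MW


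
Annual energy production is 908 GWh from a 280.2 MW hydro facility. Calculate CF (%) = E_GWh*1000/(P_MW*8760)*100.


CF = 908 * 1000 / (280.2 * 8760) * 100 = 36.9925 %


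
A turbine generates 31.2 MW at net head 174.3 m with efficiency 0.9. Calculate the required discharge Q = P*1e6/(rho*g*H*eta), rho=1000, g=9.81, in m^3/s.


Q = 31.2 * 1e6 / (1000 * 9.81 * 174.3 * 0.9) = 20.2743 m^3/s


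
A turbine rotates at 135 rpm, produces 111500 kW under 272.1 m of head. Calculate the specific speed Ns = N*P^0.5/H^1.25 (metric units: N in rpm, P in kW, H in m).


Ns = 135 * 111500^0.5 / 272.1^1.25 = 40.7906
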